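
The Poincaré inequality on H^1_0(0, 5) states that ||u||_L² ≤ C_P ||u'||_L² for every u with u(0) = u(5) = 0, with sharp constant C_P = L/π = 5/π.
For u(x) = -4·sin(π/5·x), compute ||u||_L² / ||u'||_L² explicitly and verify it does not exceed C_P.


||u||_L² / ||u'||_L² = 5/π = C_P.

u(x) = -4·sin(π/5·x), so u'(x) = -4*π*cos(π*x/5)/5.
Writing u(x) = A·sin(kπx/L) with A = -4 and k = 1, use ∫_0^L sin²(kπx/L) dx = L/2 and ∫_0^L cos²(kπx/L) dx = L/2.
u² = 16·sin²(π/5·x) and (u')² = 16*π^2/25·cos²(π/5·x), and each of sin², cos² integrates to L/2 = 5/2 over (0, 5).
∫_0^5 u² dx = 40, so ||u||_L² = 2*sqrt(10).
∫_0^5 (u')² dx = 8*π^2/5, so ||u'||_L² = 2*sqrt(10)*π/5.
Ratio ||u||_L² / ||u'||_L² = 5/π.
Sharp Poincaré constant on H^1_0(0, 5) is C_P = L/π = 5/π, achieved by sin(π/5·x).
This is the k = 1 eigenfunction (up to amplitude), so the ratio equals the sharp Poincaré constant exactly.


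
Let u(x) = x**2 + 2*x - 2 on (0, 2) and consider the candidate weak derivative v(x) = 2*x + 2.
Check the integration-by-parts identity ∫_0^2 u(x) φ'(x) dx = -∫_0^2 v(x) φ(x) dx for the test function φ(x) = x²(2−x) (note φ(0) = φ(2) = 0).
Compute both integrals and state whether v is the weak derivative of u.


LHS = -88/15, RHS = -88/15. Yes, v = u' weakly.

u(x) = x**2 + 2*x - 2, classical derivative u'(x) = 2*x + 2.
φ(x) = x²(2−x), so φ'(x) = x*(4 - 3*x).
Note φ(0) = φ(2) = 0, so the boundary term u·φ vanishes.
LHS = ∫_0^2 u(x) φ'(x) dx = ∫_0^2 (-3*x^4 - 2*x^3 + 14*x^2 - 8*x) dx. Term by term:
  ∫_0^2 -3*x^4 dx = -96/5;  ∫_0^2 -2*x^3 dx = -8;  ∫_0^2 14*x^2 dx = 112/3;
  ∫_0^2 -8*x dx = -16.
Sum: -96/5 − 8 + 112/3 − 16 = -88/15.
So LHS = -88/15.
∫_0^2 v(x) φ(x) dx = ∫_0^2 (-2*x^4 + 2*x^3 + 4*x^2) dx. Term by term:
  ∫_0^2 -2*x^4 dx = -64/5;  ∫_0^2 2*x^3 dx = 8;  ∫_0^2 4*x^2 dx = 32/3.
Sum: -64/5 + 8 + 32/3 = 88/15.
So RHS = -∫_0^2 v(x) φ(x) dx = -88/15.
LHS = RHS, so the identity holds for this test φ.
Moreover u is smooth here and v(x) = u'(x) = 2*x + 2 pointwise, so the identity holds for every test function. Hence v is the weak derivative of u.


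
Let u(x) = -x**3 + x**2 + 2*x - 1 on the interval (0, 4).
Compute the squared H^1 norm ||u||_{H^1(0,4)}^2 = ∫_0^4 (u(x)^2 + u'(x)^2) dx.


||u||_{H^1}^2 = 183124/105

The H^1 norm (squared) on an interval (0, L) is
  ||u||_{H^1}^2 = ∫_0^L u(x)^2 dx + ∫_0^L u'(x)^2 dx.
Compute u'(x) = -3*x**2 + 2*x + 2.
Then u(x)^2 = x**6 - 2*x**5 - 3*x**4 + 6*x**3 + 2*x**2 - 4*x + 1 and u'(x)^2 = 9*x**4 - 12*x**3 - 8*x**2 + 8*x + 4.
Integrate each monomial from 0 to 4 using ∫_0^4 c·x^n dx = c·4^(n+1)/(n+1):
  ∫_0^4 u(x)^2 dx = ∫_0^4 (x^6 - 2*x^5 - 3*x^4 + 6*x^3 + 2*x^2 - 4*x + 1) dx. Term by term:
    ∫_0^4 x^6 dx = 16384/7;  ∫_0^4 -2*x^5 dx = -4096/3;  ∫_0^4 -3*x^4 dx = -3072/5;
    ∫_0^4 6*x^3 dx = 384;  ∫_0^4 2*x^2 dx = 128/3;  ∫_0^4 -4*x dx = -32;
    ∫_0^4 1 dx = 4.
  Sum: 16384/7 − 4096/3 − 3072/5 + 384 + 128/3 − 32 + 4 = 79748/105.
  ∫_0^4 u'(x)^2 dx = ∫_0^4 (9*x^4 - 12*x^3 - 8*x^2 + 8*x + 4) dx. Term by term:
    ∫_0^4 9*x^4 dx = 9216/5;  ∫_0^4 -12*x^3 dx = -768;  ∫_0^4 -8*x^2 dx = -512/3;
    ∫_0^4 8*x dx = 64;  ∫_0^4 4 dx = 16.
  Sum: 9216/5 − 768 − 512/3 + 64 + 16 = 14768/15.
Adding: ||u||_{H^1}^2 = 79748/105 + 14768/15 = 183124/105.


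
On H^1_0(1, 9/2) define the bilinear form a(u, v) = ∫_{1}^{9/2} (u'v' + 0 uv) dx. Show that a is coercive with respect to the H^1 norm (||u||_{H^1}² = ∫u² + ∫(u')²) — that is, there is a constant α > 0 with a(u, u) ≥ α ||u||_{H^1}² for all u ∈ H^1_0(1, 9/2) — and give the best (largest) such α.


α = 4*π^2/(4*π^2 + 49)

Coercivity of a(·,·) on H^1_0(1, 9/2) means a(u, u) ≥ α ||u||_{H^1}² for every u ∈ H^1_0.
The interval has length L = 7/2, and Poincaré/coercivity depend only on L. Here a(u, u) = ∫(u')² + (0)·∫u².
Here c = 0, so a(u,u) = ∫(u')² alone. The condition a(u,u) ≥ α||u||_{H^1}² reads (1−α)∫(u')² ≥ (α−c)∫u². Any admissible α is ≤ 1 (rapidly oscillating u have ∫u²/∫(u')² → 0), and α = 1 would force 0 ≥ (1−c)∫u², impossible since c < 1; so 1−α > 0. By the sharp Poincaré inequality on H^1_0 of an interval of length L, ∫(u')² ≥ (π/L)²∫u² with equality for the first sine mode sin(π(x−x₀)/L) (x₀ the left endpoint), so the inequality holds for all u iff (1−α)(π/L)² ≥ α − c, i.e. α ≤ ((π/L)² + c)/((π/L)² + 1) = (1 + c(L/π)²)/(1 + (L/π)²). (Direct route, valid since c ≤ 0: Poincaré gives c∫u² ≥ c(L/π)²∫(u')², so a(u,u) ≥ (1 + c(L/π)²)∫(u')², while ||u||_{H^1}² ≤ (1 + (L/π)²)∫(u')²; dividing yields the same α.) With (π/L)² = 4*π^2/49 and c = 0, the largest admissible constant is α = ((π/L)² + c)/((π/L)² + 1).
Simplifying, α = 4*π^2/(4*π^2 + 49).


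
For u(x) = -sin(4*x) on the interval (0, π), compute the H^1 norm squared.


||u||_{H^1(0,π)}^2 = 17*π/2

u'(x) = -4*cos(4*x).
Expand u² and (u')² and integrate term by term on (0, π), using: for integers n ≥ 1, ∫_0^π sin²(nx) dx = ∫_0^π cos²(nx) dx = π/2; for n ≠ n', ∫_0^π sin(nx)sin(n'x) dx = ∫_0^π cos(nx)cos(n'x) dx = 0; and by product-to-sum, ∫_0^π sin(nx)cos(n'x) dx = ½∫_0^π [sin((n+n')x) + sin((n−n')x)] dx, which is 0 when n+n' is even and 2n/(n²−n'²) when n+n' is odd (it need not vanish on (0, π)).
  u² squared terms: (-1)²·∫sin(4x)² dx = 1·π/2 = π/2.
  So ∫_0^π u² dx = π/2.
  (u')² squared terms: (-4)²·∫cos(4x)² dx = 16·π/2 = 8*π.
  So ∫_0^π (u')² dx = 8*π.
||u||_{H^1}^2 = (π/2) + (8*π) = 17*π/2.


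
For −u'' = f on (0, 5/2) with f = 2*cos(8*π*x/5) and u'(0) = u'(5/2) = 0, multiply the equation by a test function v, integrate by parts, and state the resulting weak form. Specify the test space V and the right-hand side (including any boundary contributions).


V = H^1(0, 5/2) (no boundary constraint on v; u is determined up to an additive constant); weak form: ∫_0^5/2 u'v' dx = ∫_0^5/2 (2*cos(8*π*x/5)) v dx for all v ∈ V.

Multiply both sides by a test function v and integrate from 0 to 5/2:
  ∫_0^5/2 −u''(x) v(x) dx = ∫_0^5/2 f(x) v(x) dx.
Integrate the LHS by parts once:
  ∫_0^5/2 −u'' v dx = −[u'(x) v(x)]_0^5/2 + ∫_0^5/2 u'(x) v'(x) dx.
Thus ∫_0^5/2 u'(x) v'(x) dx = ∫_0^5/2 f(x) v(x) dx + [u'(x) v(x)]_0^5/2.
Choose V so that boundary terms are either known or forced to vanish.
u has homogeneous Neumann: u'(0) = u'(5/2) = 0. So [u' v]_0^5/2 = 0·v(5/2) − 0·v(0) = 0 for any v; take V = H^1(0, 5/2).
Weak formulation: find u (satisfying any essential BC) such that ∫_0^5/2 u'(x) v'(x) dx = ∫_0^5/2 f v dx for all v ∈ V (homogeneous Neumann, so boundary terms vanish).
Substituting f(x) = 2*cos(8*π*x/5), the right-hand side is ∫_0^5/2 (2*cos(8*π*x/5)) v dx.
Compatibility check (pure Neumann): taking v ≡ 1 ∈ V gives 0 = ∫_0^5/2 f dx + (0) − (0), i.e. ∫_0^5/2 f dx must equal u'(0) − u'(5/2) = 0. Indeed ∫_0^5/2 (2*cos(8*π*x/5)) dx = 0, so the data are compatible. The solution is then unique only up to an additive constant (fix it e.g. by requiring ∫_0^5/2 u dx = 0).


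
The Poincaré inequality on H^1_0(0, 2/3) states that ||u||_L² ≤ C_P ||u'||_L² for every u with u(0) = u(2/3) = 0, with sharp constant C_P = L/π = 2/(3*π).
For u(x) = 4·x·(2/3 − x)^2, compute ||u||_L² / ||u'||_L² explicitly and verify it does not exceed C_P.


||u||_L² / ||u'||_L² = sqrt(14)/21 < C_P = 2/(3*π).

u(x) = 4·x·(2/3 − x)^2, so u'(x) = 12*x^2 - 32*x/3 + 16/9.
u(x) = 4·x·(2/3 − x)^2 vanishes at x = 0 and x = 2/3, so u ∈ H^1_0(0, 2/3). Differentiate via the product rule and integrate the resulting polynomials term by term.
  ∫_0^2/3 u² dx = ∫_0^2/3 (16*x^6 - 128*x^5/3 + 128*x^4/3 - 512*x^3/27 + 256*x^2/81) dx. Term by term:
    ∫_0^2/3 16*x^6 dx = 2048/15309;  ∫_0^2/3 -128*x^5/3 dx = -4096/6561;  ∫_0^2/3 128*x^4/3 dx = 4096/3645;
    ∫_0^2/3 -512*x^3/27 dx = -2048/2187;  ∫_0^2/3 256*x^2/81 dx = 2048/6561.
  Sum: 2048/15309 − 4096/6561 + 4096/3645 − 2048/2187 + 2048/6561 = 2048/229635.
  ∫_0^2/3 (u')² dx = ∫_0^2/3 (144*x^4 - 256*x^3 + 1408*x^2/9 - 1024*x/27 + 256/81) dx. Term by term:
    ∫_0^2/3 144*x^4 dx = 512/135;  ∫_0^2/3 -256*x^3 dx = -1024/81;  ∫_0^2/3 1408*x^2/9 dx = 11264/729;
    ∫_0^2/3 -1024*x/27 dx = -2048/243;  ∫_0^2/3 256/81 dx = 512/243.
  Sum: 512/135 − 1024/81 + 11264/729 − 2048/243 + 512/243 = 1024/3645.
∫_0^2/3 u² dx = 2048/229635, so ||u||_L² = 32*sqrt(70)/2835.
∫_0^2/3 (u')² dx = 1024/3645, so ||u'||_L² = 32*sqrt(5)/135.
Ratio ||u||_L² / ||u'||_L² = sqrt(14)/21.
Sharp Poincaré constant on H^1_0(0, 2/3) is C_P = L/π = 2/(3*π), achieved by sin(3*π/2·x).
A polynomial bump cannot attain the sharp Poincaré constant (only the first sine eigenfunction does), so the ratio is strictly less than C_P, consistent with ||u||_L² ≤ C_P ||u'||_L².


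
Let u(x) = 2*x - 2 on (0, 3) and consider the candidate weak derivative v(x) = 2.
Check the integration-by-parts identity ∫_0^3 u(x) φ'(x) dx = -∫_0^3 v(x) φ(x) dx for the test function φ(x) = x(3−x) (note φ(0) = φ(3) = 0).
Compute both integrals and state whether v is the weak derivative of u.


LHS = -9, RHS = -9. Yes, v = u' weakly.

u(x) = 2*x - 2, classical derivative u'(x) = 2.
φ(x) = x(3−x), so φ'(x) = 3 - 2*x.
Note φ(0) = φ(3) = 0, so the boundary term u·φ vanishes.
LHS = ∫_0^3 u(x) φ'(x) dx = ∫_0^3 (-4*x^2 + 10*x - 6) dx. Term by term:
  ∫_0^3 -4*x^2 dx = -36;  ∫_0^3 10*x dx = 45;  ∫_0^3 -6 dx = -18.
Sum: -36 + 45 − 18 = -9.
So LHS = -9.
∫_0^3 v(x) φ(x) dx = ∫_0^3 (-2*x^2 + 6*x) dx. Term by term:
  ∫_0^3 -2*x^2 dx = -18;  ∫_0^3 6*x dx = 27.
Sum: -18 + 27 = 9.
So RHS = -∫_0^3 v(x) φ(x) dx = -9.
LHS = RHS, so the identity holds for this test φ.
Moreover u is smooth here and v(x) = u'(x) = 2 pointwise, so the identity holds for every test function. Hence v is the weak derivative of u.


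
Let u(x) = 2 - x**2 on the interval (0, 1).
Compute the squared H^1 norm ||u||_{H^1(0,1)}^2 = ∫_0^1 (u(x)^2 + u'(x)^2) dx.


||u||_{H^1}^2 = 21/5

The H^1 norm (squared) on an interval (0, L) is
  ||u||_{H^1}^2 = ∫_0^L u(x)^2 dx + ∫_0^L u'(x)^2 dx.
Compute u'(x) = -2*x.
Then u(x)^2 = x**4 - 4*x**2 + 4 and u'(x)^2 = 4*x**2.
Integrate each monomial from 0 to 1 using ∫_0^1 c·x^n dx = c·1^(n+1)/(n+1):
  ∫_0^1 u(x)^2 dx = ∫_0^1 (x^4 - 4*x^2 + 4) dx. Term by term:
    ∫_0^1 x^4 dx = 1/5;  ∫_0^1 -4*x^2 dx = -4/3;  ∫_0^1 4 dx = 4.
  Sum: 1/5 − 4/3 + 4 = 43/15.
  ∫_0^1 u'(x)^2 dx = ∫_0^1 (4*x^2) dx. Term by term:
    ∫_0^1 4*x^2 dx = 4/3.
Adding: ||u||_{H^1}^2 = 43/15 + 4/3 = 21/5.


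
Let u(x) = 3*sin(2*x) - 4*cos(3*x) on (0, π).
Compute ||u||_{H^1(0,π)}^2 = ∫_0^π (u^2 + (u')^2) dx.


||u||_{H^1(0,π)}^2 = 192 + 205*π/2

u'(x) = 12*sin(3*x) + 6*cos(2*x).
Expand u² and (u')² and integrate term by term on (0, π), using: for integers n ≥ 1, ∫_0^π sin²(nx) dx = ∫_0^π cos²(nx) dx = π/2; for n ≠ n', ∫_0^π sin(nx)sin(n'x) dx = ∫_0^π cos(nx)cos(n'x) dx = 0; and by product-to-sum, ∫_0^π sin(nx)cos(n'x) dx = ½∫_0^π [sin((n+n')x) + sin((n−n')x)] dx, which is 0 when n+n' is even and 2n/(n²−n'²) when n+n' is odd (it need not vanish on (0, π)).
  u² squared terms: (-4)²·∫cos(3x)² dx = 16·π/2 = 8*π;  (3)²·∫sin(2x)² dx = 9·π/2 = 9*π/2.
  u² cross terms: 2·(-4)·(3)·∫cos(3x)·sin(2x) dx = -24·(-4/5) = 96/5.
  So ∫_0^π u² dx = 8*π + 9*π/2 + 96/5 = 96/5 + 25*π/2.
  (u')² squared terms: (6)²·∫cos(2x)² dx = 36·π/2 = 18*π;  (12)²·∫sin(3x)² dx = 144·π/2 = 72*π.
  (u')² cross terms: 2·(6)·(12)·∫cos(2x)·sin(3x) dx = 144·(6/5) = 864/5.
  So ∫_0^π (u')² dx = 18*π + 72*π + 864/5 = 864/5 + 90*π.
||u||_{H^1}^2 = (96/5 + 25*π/2) + (864/5 + 90*π) = 192 + 205*π/2.


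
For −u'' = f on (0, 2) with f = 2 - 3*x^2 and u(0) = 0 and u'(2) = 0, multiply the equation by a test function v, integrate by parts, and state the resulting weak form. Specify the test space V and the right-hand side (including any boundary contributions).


V = {v ∈ H^1(0, 2) : v(0) = 0} (test functions vanish at x = 0 where u is specified); weak form: ∫_0^2 u'v' dx = ∫_0^2 (2 - 3*x^2) v dx for all v ∈ V.

Multiply both sides by a test function v and integrate from 0 to 2:
  ∫_0^2 −u''(x) v(x) dx = ∫_0^2 f(x) v(x) dx.
Integrate the LHS by parts once:
  ∫_0^2 −u'' v dx = −[u'(x) v(x)]_0^2 + ∫_0^2 u'(x) v'(x) dx.
Thus ∫_0^2 u'(x) v'(x) dx = ∫_0^2 f(x) v(x) dx + [u'(x) v(x)]_0^2.
Choose V so that boundary terms are either known or forced to vanish.
Mixed BC: u(0) = 0 (Dirichlet) and u'(2) = 0 (Neumann). Define V = {v ∈ H^1(0, 2) : v(0) = 0}. Then [u' v]_0^2 = u'(2)·v(2) − u'(0)·0 = 0.
Weak formulation: find u (satisfying any essential BC) such that ∫_0^2 u'(x) v'(x) dx = ∫_0^2 f v dx for all v ∈ V (Dirichlet at 0 absorbed into V; the Neumann datum at x = 2 is zero, so no boundary term remains).
Substituting f(x) = 2 - 3*x^2, the right-hand side is ∫_0^2 (2 - 3*x^2) v dx.


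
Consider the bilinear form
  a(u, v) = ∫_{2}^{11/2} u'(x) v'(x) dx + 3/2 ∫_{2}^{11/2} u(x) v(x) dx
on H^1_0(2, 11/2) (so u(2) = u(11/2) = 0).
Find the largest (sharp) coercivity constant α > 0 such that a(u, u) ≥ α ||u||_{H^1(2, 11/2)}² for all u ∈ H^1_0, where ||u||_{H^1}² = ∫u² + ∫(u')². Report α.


α = 1

Coercivity of a(·,·) on H^1_0(2, 11/2) means a(u, u) ≥ α ||u||_{H^1}² for every u ∈ H^1_0.
The interval has length L = 7/2, and Poincaré/coercivity depend only on L. Here a(u, u) = ∫(u')² + (3/2)·∫u².
Here c = 3/2 ≥ 1, so a(u,u) = ∫(u')² + c∫u² ≥ ∫(u')² + ∫u² = ||u||_{H^1}², i.e. α = 1 works. No larger α is possible: a(u,u) ≥ α||u||_{H^1}² means (1−α)∫(u')² ≥ (α−c)∫u², and for the modes u_n = sin(nπ(x−x₀)/L) (x₀ the left endpoint) one has ∫u_n²/∫(u_n')² = (L/(nπ))² → 0, so a(u_n,u_n)/||u_n||_{H^1}² → 1. Hence the optimal constant is α = 1.
Therefore α = 1.


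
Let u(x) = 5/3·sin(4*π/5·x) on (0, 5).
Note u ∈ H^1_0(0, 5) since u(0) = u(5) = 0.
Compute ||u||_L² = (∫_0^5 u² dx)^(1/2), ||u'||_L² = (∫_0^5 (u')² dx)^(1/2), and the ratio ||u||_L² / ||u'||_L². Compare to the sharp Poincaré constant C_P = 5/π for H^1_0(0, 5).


||u||_L² / ||u'||_L² = 5/(4*π) < C_P = 5/π.

u(x) = 5/3·sin(4*π/5·x), so u'(x) = 4*π*cos(4*π*x/5)/3.
Writing u(x) = A·sin(kπx/L) with A = 5/3 and k = 4, use ∫_0^L sin²(kπx/L) dx = L/2 and ∫_0^L cos²(kπx/L) dx = L/2.
u² = 25/9·sin²(4*π/5·x) and (u')² = 16*π^2/9·cos²(4*π/5·x), and each of sin², cos² integrates to L/2 = 5/2 over (0, 5).
∫_0^5 u² dx = 125/18, so ||u||_L² = 5*sqrt(10)/6.
∫_0^5 (u')² dx = 40*π^2/9, so ||u'||_L² = 2*sqrt(10)*π/3.
Ratio ||u||_L² / ||u'||_L² = 5/(4*π).
Sharp Poincaré constant on H^1_0(0, 5) is C_P = L/π = 5/π, achieved by sin(π/5·x).
This is the k = 4 harmonic; the ratio L/(kπ) is strictly less than C_P = L/π, consistent with the sharp inequality ||u||_L² ≤ C_P ||u'||_L².


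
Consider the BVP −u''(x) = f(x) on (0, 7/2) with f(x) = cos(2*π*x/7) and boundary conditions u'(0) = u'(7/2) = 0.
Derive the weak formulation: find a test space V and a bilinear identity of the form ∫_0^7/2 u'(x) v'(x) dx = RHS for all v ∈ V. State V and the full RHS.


V = H^1(0, 7/2) (no boundary constraint on v; u is determined up to an additive constant); weak form: ∫_0^7/2 u'v' dx = ∫_0^7/2 (cos(2*π*x/7)) v dx for all v ∈ V.

Multiply both sides by a test function v and integrate from 0 to 7/2:
  ∫_0^7/2 −u''(x) v(x) dx = ∫_0^7/2 f(x) v(x) dx.
Integrate the LHS by parts once:
  ∫_0^7/2 −u'' v dx = −[u'(x) v(x)]_0^7/2 + ∫_0^7/2 u'(x) v'(x) dx.
Thus ∫_0^7/2 u'(x) v'(x) dx = ∫_0^7/2 f(x) v(x) dx + [u'(x) v(x)]_0^7/2.
Choose V so that boundary terms are either known or forced to vanish.
u has homogeneous Neumann: u'(0) = u'(7/2) = 0. So [u' v]_0^7/2 = 0·v(7/2) − 0·v(0) = 0 for any v; take V = H^1(0, 7/2).
Weak formulation: find u (satisfying any essential BC) such that ∫_0^7/2 u'(x) v'(x) dx = ∫_0^7/2 f v dx for all v ∈ V (homogeneous Neumann, so boundary terms vanish).
Substituting f(x) = cos(2*π*x/7), the right-hand side is ∫_0^7/2 (cos(2*π*x/7)) v dx.
Compatibility check (pure Neumann): taking v ≡ 1 ∈ V gives 0 = ∫_0^7/2 f dx + (0) − (0), i.e. ∫_0^7/2 f dx must equal u'(0) − u'(7/2) = 0. Indeed ∫_0^7/2 (cos(2*π*x/7)) dx = 0, so the data are compatible. The solution is then unique only up to an additive constant (fix it e.g. by requiring ∫_0^7/2 u dx = 0).


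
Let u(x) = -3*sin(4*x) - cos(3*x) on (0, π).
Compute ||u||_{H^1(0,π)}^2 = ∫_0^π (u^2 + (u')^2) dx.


||u||_{H^1(0,π)}^2 = 480/7 + 163*π/2

u'(x) = 3*sin(3*x) - 12*cos(4*x).
Expand u² and (u')² and integrate term by term on (0, π), using: for integers n ≥ 1, ∫_0^π sin²(nx) dx = ∫_0^π cos²(nx) dx = π/2; for n ≠ n', ∫_0^π sin(nx)sin(n'x) dx = ∫_0^π cos(nx)cos(n'x) dx = 0; and by product-to-sum, ∫_0^π sin(nx)cos(n'x) dx = ½∫_0^π [sin((n+n')x) + sin((n−n')x)] dx, which is 0 when n+n' is even and 2n/(n²−n'²) when n+n' is odd (it need not vanish on (0, π)).
  u² squared terms: (-1)²·∫cos(3x)² dx = 1·π/2 = π/2;  (-3)²·∫sin(4x)² dx = 9·π/2 = 9*π/2.
  u² cross terms: 2·(-1)·(-3)·∫cos(3x)·sin(4x) dx = 6·(8/7) = 48/7.
  So ∫_0^π u² dx = π/2 + 9*π/2 + 48/7 = 48/7 + 5*π.
  (u')² squared terms: (-12)²·∫cos(4x)² dx = 144·π/2 = 72*π;  (3)²·∫sin(3x)² dx = 9·π/2 = 9*π/2.
  (u')² cross terms: 2·(-12)·(3)·∫cos(4x)·sin(3x) dx = -72·(-6/7) = 432/7.
  So ∫_0^π (u')² dx = 72*π + 9*π/2 + 432/7 = 432/7 + 153*π/2.
||u||_{H^1}^2 = (48/7 + 5*π) + (432/7 + 153*π/2) = 480/7 + 163*π/2.


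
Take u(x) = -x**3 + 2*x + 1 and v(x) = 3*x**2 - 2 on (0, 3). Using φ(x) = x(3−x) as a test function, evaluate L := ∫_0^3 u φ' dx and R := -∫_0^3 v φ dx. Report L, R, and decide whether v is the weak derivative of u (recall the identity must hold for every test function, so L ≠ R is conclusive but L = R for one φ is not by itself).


LHS = 549/20, RHS = -549/20. No, v is not the weak derivative of u.

u(x) = -x**3 + 2*x + 1, classical derivative u'(x) = 2 - 3*x**2.
φ(x) = x(3−x), so φ'(x) = 3 - 2*x.
Note φ(0) = φ(3) = 0, so the boundary term u·φ vanishes.
LHS = ∫_0^3 u(x) φ'(x) dx = ∫_0^3 (2*x^4 - 3*x^3 - 4*x^2 + 4*x + 3) dx. Term by term:
  ∫_0^3 2*x^4 dx = 486/5;  ∫_0^3 -3*x^3 dx = -243/4;  ∫_0^3 -4*x^2 dx = -36;
  ∫_0^3 4*x dx = 18;  ∫_0^3 3 dx = 9.
Sum: 486/5 − 243/4 − 36 + 18 + 9 = 549/20.
So LHS = 549/20.
∫_0^3 v(x) φ(x) dx = ∫_0^3 (-3*x^4 + 9*x^3 + 2*x^2 - 6*x) dx. Term by term:
  ∫_0^3 -3*x^4 dx = -729/5;  ∫_0^3 9*x^3 dx = 729/4;  ∫_0^3 2*x^2 dx = 18;
  ∫_0^3 -6*x dx = -27.
Sum: -729/5 + 729/4 + 18 − 27 = 549/20.
So RHS = -∫_0^3 v(x) φ(x) dx = -549/20.
LHS − RHS = 549/10 ≠ 0, so the identity fails.
(For a valid weak derivative the identity must hold for EVERY test function, in particular this one. The failure shows v is NOT the weak derivative of u.)
Correct weak derivative would be u'(x) = 2 - 3*x**2.


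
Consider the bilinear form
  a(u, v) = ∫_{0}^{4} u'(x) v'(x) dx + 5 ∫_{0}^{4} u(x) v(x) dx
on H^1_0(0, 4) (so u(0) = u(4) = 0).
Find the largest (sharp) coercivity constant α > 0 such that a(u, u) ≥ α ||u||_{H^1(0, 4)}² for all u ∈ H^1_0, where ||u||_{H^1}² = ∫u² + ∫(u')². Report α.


α = 1

Coercivity of a(·,·) on H^1_0(0, 4) means a(u, u) ≥ α ||u||_{H^1}² for every u ∈ H^1_0.
The interval has length L = 4, and Poincaré/coercivity depend only on L. Here a(u, u) = ∫(u')² + (5)·∫u².
Here c = 5 ≥ 1, so a(u,u) = ∫(u')² + c∫u² ≥ ∫(u')² + ∫u² = ||u||_{H^1}², i.e. α = 1 works. No larger α is possible: a(u,u) ≥ α||u||_{H^1}² means (1−α)∫(u')² ≥ (α−c)∫u², and for the modes u_n = sin(nπ(x−x₀)/L) (x₀ the left endpoint) one has ∫u_n²/∫(u_n')² = (L/(nπ))² → 0, so a(u_n,u_n)/||u_n||_{H^1}² → 1. Hence the optimal constant is α = 1.
Therefore α = 1.


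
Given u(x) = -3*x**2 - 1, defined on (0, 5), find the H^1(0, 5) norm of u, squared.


||u||_{H^1}^2 = 7380

The H^1 norm (squared) on an interval (0, L) is
  ||u||_{H^1}^2 = ∫_0^L u(x)^2 dx + ∫_0^L u'(x)^2 dx.
Compute u'(x) = -6*x.
Then u(x)^2 = 9*x**4 + 6*x**2 + 1 and u'(x)^2 = 36*x**2.
Integrate each monomial from 0 to 5 using ∫_0^5 c·x^n dx = c·5^(n+1)/(n+1):
  ∫_0^5 u(x)^2 dx = ∫_0^5 (9*x^4 + 6*x^2 + 1) dx. Term by term:
    ∫_0^5 9*x^4 dx = 5625;  ∫_0^5 6*x^2 dx = 250;  ∫_0^5 1 dx = 5.
  Sum: 5625 + 250 + 5 = 5880.
  ∫_0^5 u'(x)^2 dx = ∫_0^5 (36*x^2) dx. Term by term:
    ∫_0^5 36*x^2 dx = 1500.
Adding: ||u||_{H^1}^2 = 5880 + 1500 = 7380.


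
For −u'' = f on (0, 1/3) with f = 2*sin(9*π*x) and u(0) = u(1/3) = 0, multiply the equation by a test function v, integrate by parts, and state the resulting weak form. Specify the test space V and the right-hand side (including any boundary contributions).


V = H^1_0(0, 1/3) (so v(0) = v(1/3) = 0); weak form: ∫_0^1/3 u'v' dx = ∫_0^1/3 (2*sin(9*π*x)) v dx for all v ∈ V.

Multiply both sides by a test function v and integrate from 0 to 1/3:
  ∫_0^1/3 −u''(x) v(x) dx = ∫_0^1/3 f(x) v(x) dx.
Integrate the LHS by parts once:
  ∫_0^1/3 −u'' v dx = −[u'(x) v(x)]_0^1/3 + ∫_0^1/3 u'(x) v'(x) dx.
Thus ∫_0^1/3 u'(x) v'(x) dx = ∫_0^1/3 f(x) v(x) dx + [u'(x) v(x)]_0^1/3.
Choose V so that boundary terms are either known or forced to vanish.
u is Dirichlet: u(0) = u(1/3) = 0. Let V = H^1_0(0, 1/3); then v(0) = v(1/3) = 0, and [u' v]_0^1/3 = 0.
Weak formulation: find u (satisfying any essential BC) such that ∫_0^1/3 u'(x) v'(x) dx = ∫_0^1/3 f v dx for all v ∈ V.
Substituting f(x) = 2*sin(9*π*x), the right-hand side is ∫_0^1/3 (2*sin(9*π*x)) v dx.


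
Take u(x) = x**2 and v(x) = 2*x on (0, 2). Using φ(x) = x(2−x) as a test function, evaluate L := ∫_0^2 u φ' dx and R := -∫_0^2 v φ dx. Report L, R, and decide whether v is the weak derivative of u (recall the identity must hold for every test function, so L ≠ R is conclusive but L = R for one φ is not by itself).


LHS = -8/3, RHS = -8/3. Yes, v = u' weakly.

u(x) = x**2, classical derivative u'(x) = 2*x.
φ(x) = x(2−x), so φ'(x) = 2 - 2*x.
Note φ(0) = φ(2) = 0, so the boundary term u·φ vanishes.
LHS = ∫_0^2 u(x) φ'(x) dx = ∫_0^2 (-2*x^3 + 2*x^2) dx. Term by term:
  ∫_0^2 -2*x^3 dx = -8;  ∫_0^2 2*x^2 dx = 16/3.
Sum: -8 + 16/3 = -8/3.
So LHS = -8/3.
∫_0^2 v(x) φ(x) dx = ∫_0^2 (-2*x^3 + 4*x^2) dx. Term by term:
  ∫_0^2 -2*x^3 dx = -8;  ∫_0^2 4*x^2 dx = 32/3.
Sum: -8 + 32/3 = 8/3.
So RHS = -∫_0^2 v(x) φ(x) dx = -8/3.
LHS = RHS, so the identity holds for this test φ.
Moreover u is smooth here and v(x) = u'(x) = 2*x pointwise, so the identity holds for every test function. Hence v is the weak derivative of u.


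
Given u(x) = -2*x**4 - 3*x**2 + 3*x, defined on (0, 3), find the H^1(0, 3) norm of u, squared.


||u||_{H^1}^2 = 490995/14

The H^1 norm (squared) on an interval (0, L) is
  ||u||_{H^1}^2 = ∫_0^L u(x)^2 dx + ∫_0^L u'(x)^2 dx.
Compute u'(x) = -8*x**3 - 6*x + 3.
Then u(x)^2 = 4*x**8 + 12*x**6 - 12*x**5 + 9*x**4 - 18*x**3 + 9*x**2 and u'(x)^2 = 64*x**6 + 96*x**4 - 48*x**3 + 36*x**2 - 36*x + 9.
Integrate each monomial from 0 to 3 using ∫_0^3 c·x^n dx = c·3^(n+1)/(n+1):
  ∫_0^3 u(x)^2 dx = ∫_0^3 (4*x^8 + 12*x^6 - 12*x^5 + 9*x^4 - 18*x^3 + 9*x^2) dx. Term by term:
    ∫_0^3 4*x^8 dx = 8748;  ∫_0^3 12*x^6 dx = 26244/7;  ∫_0^3 -12*x^5 dx = -1458;
    ∫_0^3 9*x^4 dx = 2187/5;  ∫_0^3 -18*x^3 dx = -729/2;  ∫_0^3 9*x^2 dx = 81.
  Sum: 8748 + 26244/7 − 1458 + 2187/5 − 729/2 + 81 = 783513/70.
  ∫_0^3 u'(x)^2 dx = ∫_0^3 (64*x^6 + 96*x^4 - 48*x^3 + 36*x^2 - 36*x + 9) dx. Term by term:
    ∫_0^3 64*x^6 dx = 139968/7;  ∫_0^3 96*x^4 dx = 23328/5;  ∫_0^3 -48*x^3 dx = -972;
    ∫_0^3 36*x^2 dx = 324;  ∫_0^3 -36*x dx = -162;  ∫_0^3 9 dx = 27.
  Sum: 139968/7 + 23328/5 − 972 + 324 − 162 + 27 = 835731/35.
Adding: ||u||_{H^1}^2 = 783513/70 + 835731/35 = 490995/14.


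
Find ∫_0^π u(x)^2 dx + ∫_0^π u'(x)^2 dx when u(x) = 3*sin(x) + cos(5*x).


||u||_{H^1(0,π)}^2 = 22*π

u'(x) = -5*sin(5*x) + 3*cos(x).
Expand u² and (u')² and integrate term by term on (0, π), using: for integers n ≥ 1, ∫_0^π sin²(nx) dx = ∫_0^π cos²(nx) dx = π/2; for n ≠ n', ∫_0^π sin(nx)sin(n'x) dx = ∫_0^π cos(nx)cos(n'x) dx = 0; and by product-to-sum, ∫_0^π sin(nx)cos(n'x) dx = ½∫_0^π [sin((n+n')x) + sin((n−n')x)] dx, which is 0 when n+n' is even and 2n/(n²−n'²) when n+n' is odd (it need not vanish on (0, π)).
  u² squared terms: (3)²·∫sin(x)² dx = 9·π/2 = 9*π/2;  (1)²·∫cos(5x)² dx = 1·π/2 = π/2.
  u² cross terms: 2·(3)·(1)·∫sin(x)·cos(5x) dx = 6·(0) = 0.
  So ∫_0^π u² dx = 9*π/2 + π/2 + 0 = 5*π.
  (u')² squared terms: (-5)²·∫sin(5x)² dx = 25·π/2 = 25*π/2;  (3)²·∫cos(x)² dx = 9·π/2 = 9*π/2.
  (u')² cross terms: 2·(-5)·(3)·∫sin(5x)·cos(x) dx = -30·(0) = 0.
  So ∫_0^π (u')² dx = 25*π/2 + 9*π/2 + 0 = 17*π.
||u||_{H^1}^2 = (5*π) + (17*π) = 22*π.


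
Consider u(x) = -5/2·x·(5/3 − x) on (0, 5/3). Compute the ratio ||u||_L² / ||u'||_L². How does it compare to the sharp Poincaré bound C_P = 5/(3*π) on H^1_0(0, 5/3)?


||u||_L² / ||u'||_L² = sqrt(10)/6 < C_P = 5/(3*π).

u(x) = -5/2·x·(5/3 − x), so u'(x) = 5*x - 25/6.
u(x) = -5/2·x·(5/3 − x) vanishes at x = 0 and x = 5/3, so u ∈ H^1_0(0, 5/3). Differentiate via the product rule and integrate the resulting polynomials term by term.
  ∫_0^5/3 u² dx = ∫_0^5/3 (25*x^4/4 - 125*x^3/6 + 625*x^2/36) dx. Term by term:
    ∫_0^5/3 25*x^4/4 dx = 15625/972;  ∫_0^5/3 -125*x^3/6 dx = -78125/1944;  ∫_0^5/3 625*x^2/36 dx = 78125/2916.
  Sum: 15625/972 − 78125/1944 + 78125/2916 = 15625/5832.
  ∫_0^5/3 (u')² dx = ∫_0^5/3 (25*x^2 - 125*x/3 + 625/36) dx. Term by term:
    ∫_0^5/3 25*x^2 dx = 3125/81;  ∫_0^5/3 -125*x/3 dx = -3125/54;  ∫_0^5/3 625/36 dx = 3125/108.
  Sum: 3125/81 − 3125/54 + 3125/108 = 3125/324.
∫_0^5/3 u² dx = 15625/5832, so ||u||_L² = 125*sqrt(2)/108.
∫_0^5/3 (u')² dx = 3125/324, so ||u'||_L² = 25*sqrt(5)/18.
Ratio ||u||_L² / ||u'||_L² = sqrt(10)/6.
Sharp Poincaré constant on H^1_0(0, 5/3) is C_P = L/π = 5/(3*π), achieved by sin(3*π/5·x).
A polynomial bump cannot attain the sharp Poincaré constant (only the first sine eigenfunction does), so the ratio is strictly less than C_P, consistent with ||u||_L² ≤ C_P ||u'||_L².


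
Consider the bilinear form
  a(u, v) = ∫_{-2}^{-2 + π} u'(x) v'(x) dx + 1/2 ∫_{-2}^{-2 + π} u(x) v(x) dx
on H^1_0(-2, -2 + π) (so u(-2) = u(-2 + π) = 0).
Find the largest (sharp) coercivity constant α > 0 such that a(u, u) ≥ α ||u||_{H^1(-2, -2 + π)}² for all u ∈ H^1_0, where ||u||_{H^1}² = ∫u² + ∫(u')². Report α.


α = 3/4

Coercivity of a(·,·) on H^1_0(-2, -2 + π) means a(u, u) ≥ α ||u||_{H^1}² for every u ∈ H^1_0.
The interval has length L = π, and Poincaré/coercivity depend only on L. Here a(u, u) = ∫(u')² + (1/2)·∫u².
Here 0 < c = 1/2 < 1. The condition a(u,u) ≥ α||u||_{H^1}² reads (1−α)∫(u')² ≥ (α−c)∫u². Any admissible α is ≤ 1 (rapidly oscillating u have ∫u²/∫(u')² → 0), and α = 1 would force 0 ≥ (1−c)∫u², impossible since c < 1; so 1−α > 0. By the sharp Poincaré inequality on H^1_0 of an interval of length L, ∫(u')² ≥ (π/L)²∫u² with equality for the first sine mode sin(π(x−x₀)/L) (x₀ the left endpoint), so the inequality holds for all u iff (1−α)(π/L)² ≥ α − c, i.e. α ≤ ((π/L)² + c)/((π/L)² + 1) = (1 + c(L/π)²)/(1 + (L/π)²). With (π/L)² = 1 and c = 1/2, the largest admissible constant is α = ((π/L)² + c)/((π/L)² + 1).
Simplifying, α = 3/4.


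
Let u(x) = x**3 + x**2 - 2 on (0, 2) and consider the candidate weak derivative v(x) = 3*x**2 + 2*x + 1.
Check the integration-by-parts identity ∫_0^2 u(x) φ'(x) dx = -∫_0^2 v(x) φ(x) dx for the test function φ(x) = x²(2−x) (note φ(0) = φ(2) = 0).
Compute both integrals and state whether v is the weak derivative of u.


LHS = -48/5, RHS = -164/15. No, v is not the weak derivative of u.

u(x) = x**3 + x**2 - 2, classical derivative u'(x) = 3*x**2 + 2*x.
φ(x) = x²(2−x), so φ'(x) = x*(4 - 3*x).
Note φ(0) = φ(2) = 0, so the boundary term u·φ vanishes.
LHS = ∫_0^2 u(x) φ'(x) dx = ∫_0^2 (-3*x^5 + x^4 + 4*x^3 + 6*x^2 - 8*x) dx. Term by term:
  ∫_0^2 -3*x^5 dx = -32;  ∫_0^2 x^4 dx = 32/5;  ∫_0^2 4*x^3 dx = 16;
  ∫_0^2 6*x^2 dx = 16;  ∫_0^2 -8*x dx = -16.
Sum: -32 + 32/5 + 16 + 16 − 16 = -48/5.
So LHS = -48/5.
∫_0^2 v(x) φ(x) dx = ∫_0^2 (-3*x^5 + 4*x^4 + 3*x^3 + 2*x^2) dx. Term by term:
  ∫_0^2 -3*x^5 dx = -32;  ∫_0^2 4*x^4 dx = 128/5;  ∫_0^2 3*x^3 dx = 12;
  ∫_0^2 2*x^2 dx = 16/3.
Sum: -32 + 128/5 + 12 + 16/3 = 164/15.
So RHS = -∫_0^2 v(x) φ(x) dx = -164/15.
LHS − RHS = 4/3 ≠ 0, so the identity fails.
(For a valid weak derivative the identity must hold for EVERY test function, in particular this one. The failure shows v is NOT the weak derivative of u.)
Correct weak derivative would be u'(x) = 3*x**2 + 2*x.


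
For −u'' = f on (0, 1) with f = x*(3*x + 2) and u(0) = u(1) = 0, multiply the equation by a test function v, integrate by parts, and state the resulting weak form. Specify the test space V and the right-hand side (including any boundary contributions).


V = H^1_0(0, 1) (so v(0) = v(1) = 0); weak form: ∫_0^1 u'v' dx = ∫_0^1 (x*(3*x + 2)) v dx for all v ∈ V.

Multiply both sides by a test function v and integrate from 0 to 1:
  ∫_0^1 −u''(x) v(x) dx = ∫_0^1 f(x) v(x) dx.
Integrate the LHS by parts once:
  ∫_0^1 −u'' v dx = −[u'(x) v(x)]_0^1 + ∫_0^1 u'(x) v'(x) dx.
Thus ∫_0^1 u'(x) v'(x) dx = ∫_0^1 f(x) v(x) dx + [u'(x) v(x)]_0^1.
Choose V so that boundary terms are either known or forced to vanish.
u is Dirichlet: u(0) = u(1) = 0. Let V = H^1_0(0, 1); then v(0) = v(1) = 0, and [u' v]_0^1 = 0.
Weak formulation: find u (satisfying any essential BC) such that ∫_0^1 u'(x) v'(x) dx = ∫_0^1 f v dx for all v ∈ V.
Substituting f(x) = x*(3*x + 2), the right-hand side is ∫_0^1 (x*(3*x + 2)) v dx.


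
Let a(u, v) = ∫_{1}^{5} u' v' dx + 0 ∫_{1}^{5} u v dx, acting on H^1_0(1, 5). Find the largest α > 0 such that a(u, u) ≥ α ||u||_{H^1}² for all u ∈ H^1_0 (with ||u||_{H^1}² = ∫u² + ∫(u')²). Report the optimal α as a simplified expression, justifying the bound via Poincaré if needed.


α = π^2/(π^2 + 16)

Coercivity of a(·,·) on H^1_0(1, 5) means a(u, u) ≥ α ||u||_{H^1}² for every u ∈ H^1_0.
The interval has length L = 4, and Poincaré/coercivity depend only on L. Here a(u, u) = ∫(u')² + (0)·∫u².
Here c = 0, so a(u,u) = ∫(u')² alone. The condition a(u,u) ≥ α||u||_{H^1}² reads (1−α)∫(u')² ≥ (α−c)∫u². Any admissible α is ≤ 1 (rapidly oscillating u have ∫u²/∫(u')² → 0), and α = 1 would force 0 ≥ (1−c)∫u², impossible since c < 1; so 1−α > 0. By the sharp Poincaré inequality on H^1_0 of an interval of length L, ∫(u')² ≥ (π/L)²∫u² with equality for the first sine mode sin(π(x−x₀)/L) (x₀ the left endpoint), so the inequality holds for all u iff (1−α)(π/L)² ≥ α − c, i.e. α ≤ ((π/L)² + c)/((π/L)² + 1) = (1 + c(L/π)²)/(1 + (L/π)²). (Direct route, valid since c ≤ 0: Poincaré gives c∫u² ≥ c(L/π)²∫(u')², so a(u,u) ≥ (1 + c(L/π)²)∫(u')², while ||u||_{H^1}² ≤ (1 + (L/π)²)∫(u')²; dividing yields the same α.) With (π/L)² = π^2/16 and c = 0, the largest admissible constant is α = ((π/L)² + c)/((π/L)² + 1).
Simplifying, α = π^2/(π^2 + 16).


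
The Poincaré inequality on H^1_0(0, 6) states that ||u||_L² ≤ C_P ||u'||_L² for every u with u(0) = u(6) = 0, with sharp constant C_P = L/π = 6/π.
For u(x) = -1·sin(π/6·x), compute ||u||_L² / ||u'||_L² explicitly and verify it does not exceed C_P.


||u||_L² / ||u'||_L² = 6/π = C_P.

u(x) = -1·sin(π/6·x), so u'(x) = -π*cos(π*x/6)/6.
Writing u(x) = A·sin(kπx/L) with A = -1 and k = 1, use ∫_0^L sin²(kπx/L) dx = L/2 and ∫_0^L cos²(kπx/L) dx = L/2.
u² = 1·sin²(π/6·x) and (u')² = π^2/36·cos²(π/6·x), and each of sin², cos² integrates to L/2 = 3 over (0, 6).
∫_0^6 u² dx = 3, so ||u||_L² = sqrt(3).
∫_0^6 (u')² dx = π^2/12, so ||u'||_L² = sqrt(3)*π/6.
Ratio ||u||_L² / ||u'||_L² = 6/π.
Sharp Poincaré constant on H^1_0(0, 6) is C_P = L/π = 6/π, achieved by sin(π/6·x).
This is the k = 1 eigenfunction (up to amplitude), so the ratio equals the sharp Poincaré constant exactly.


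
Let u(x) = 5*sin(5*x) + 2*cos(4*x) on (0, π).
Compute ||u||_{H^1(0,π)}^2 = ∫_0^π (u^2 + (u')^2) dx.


||u||_{H^1(0,π)}^2 = 3400/9 + 359*π

u'(x) = -8*sin(4*x) + 25*cos(5*x).
Expand u² and (u')² and integrate term by term on (0, π), using: for integers n ≥ 1, ∫_0^π sin²(nx) dx = ∫_0^π cos²(nx) dx = π/2; for n ≠ n', ∫_0^π sin(nx)sin(n'x) dx = ∫_0^π cos(nx)cos(n'x) dx = 0; and by product-to-sum, ∫_0^π sin(nx)cos(n'x) dx = ½∫_0^π [sin((n+n')x) + sin((n−n')x)] dx, which is 0 when n+n' is even and 2n/(n²−n'²) when n+n' is odd (it need not vanish on (0, π)).
  u² squared terms: (2)²·∫cos(4x)² dx = 4·π/2 = 2*π;  (5)²·∫sin(5x)² dx = 25·π/2 = 25*π/2.
  u² cross terms: 2·(2)·(5)·∫cos(4x)·sin(5x) dx = 20·(10/9) = 200/9.
  So ∫_0^π u² dx = 2*π + 25*π/2 + 200/9 = 200/9 + 29*π/2.
  (u')² squared terms: (-8)²·∫sin(4x)² dx = 64·π/2 = 32*π;  (25)²·∫cos(5x)² dx = 625·π/2 = 625*π/2.
  (u')² cross terms: 2·(-8)·(25)·∫sin(4x)·cos(5x) dx = -400·(-8/9) = 3200/9.
  So ∫_0^π (u')² dx = 32*π + 625*π/2 + 3200/9 = 3200/9 + 689*π/2.
||u||_{H^1}^2 = (200/9 + 29*π/2) + (3200/9 + 689*π/2) = 3400/9 + 359*π.


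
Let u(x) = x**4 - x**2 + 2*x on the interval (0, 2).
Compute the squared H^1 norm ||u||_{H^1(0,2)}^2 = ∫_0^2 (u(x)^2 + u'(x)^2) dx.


||u||_{H^1}^2 = 2888/9

The H^1 norm (squared) on an interval (0, L) is
  ||u||_{H^1}^2 = ∫_0^L u(x)^2 dx + ∫_0^L u'(x)^2 dx.
Compute u'(x) = 4*x**3 - 2*x + 2.
Then u(x)^2 = x**8 - 2*x**6 + 4*x**5 + x**4 - 4*x**3 + 4*x**2 and u'(x)^2 = 16*x**6 - 16*x**4 + 16*x**3 + 4*x**2 - 8*x + 4.
Integrate each monomial from 0 to 2 using ∫_0^2 c·x^n dx = c·2^(n+1)/(n+1):
  ∫_0^2 u(x)^2 dx = ∫_0^2 (x^8 - 2*x^6 + 4*x^5 + x^4 - 4*x^3 + 4*x^2) dx. Term by term:
    ∫_0^2 x^8 dx = 512/9;  ∫_0^2 -2*x^6 dx = -256/7;  ∫_0^2 4*x^5 dx = 128/3;
    ∫_0^2 x^4 dx = 32/5;  ∫_0^2 -4*x^3 dx = -16;  ∫_0^2 4*x^2 dx = 32/3.
  Sum: 512/9 − 256/7 + 128/3 + 32/5 − 16 + 32/3 = 20176/315.
  ∫_0^2 u'(x)^2 dx = ∫_0^2 (16*x^6 - 16*x^4 + 16*x^3 + 4*x^2 - 8*x + 4) dx. Term by term:
    ∫_0^2 16*x^6 dx = 2048/7;  ∫_0^2 -16*x^4 dx = -512/5;  ∫_0^2 16*x^3 dx = 64;
    ∫_0^2 4*x^2 dx = 32/3;  ∫_0^2 -8*x dx = -16;  ∫_0^2 4 dx = 8.
  Sum: 2048/7 − 512/5 + 64 + 32/3 − 16 + 8 = 26968/105.
Adding: ||u||_{H^1}^2 = 20176/315 + 26968/105 = 2888/9.


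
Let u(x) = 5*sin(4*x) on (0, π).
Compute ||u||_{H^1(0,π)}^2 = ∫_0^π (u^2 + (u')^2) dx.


||u||_{H^1(0,π)}^2 = 425*π/2

u'(x) = 20*cos(4*x).
Expand u² and (u')² and integrate term by term on (0, π), using: for integers n ≥ 1, ∫_0^π sin²(nx) dx = ∫_0^π cos²(nx) dx = π/2; for n ≠ n', ∫_0^π sin(nx)sin(n'x) dx = ∫_0^π cos(nx)cos(n'x) dx = 0; and by product-to-sum, ∫_0^π sin(nx)cos(n'x) dx = ½∫_0^π [sin((n+n')x) + sin((n−n')x)] dx, which is 0 when n+n' is even and 2n/(n²−n'²) when n+n' is odd (it need not vanish on (0, π)).
  u² squared terms: (5)²·∫sin(4x)² dx = 25·π/2 = 25*π/2.
  So ∫_0^π u² dx = 25*π/2.
  (u')² squared terms: (20)²·∫cos(4x)² dx = 400·π/2 = 200*π.
  So ∫_0^π (u')² dx = 200*π.
||u||_{H^1}^2 = (25*π/2) + (200*π) = 425*π/2.


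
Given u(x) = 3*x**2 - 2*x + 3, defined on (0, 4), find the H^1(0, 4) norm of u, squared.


||u||_{H^1}^2 = 31148/15

The H^1 norm (squared) on an interval (0, L) is
  ||u||_{H^1}^2 = ∫_0^L u(x)^2 dx + ∫_0^L u'(x)^2 dx.
Compute u'(x) = 6*x - 2.
Then u(x)^2 = 9*x**4 - 12*x**3 + 22*x**2 - 12*x + 9 and u'(x)^2 = 36*x**2 - 24*x + 4.
Integrate each monomial from 0 to 4 using ∫_0^4 c·x^n dx = c·4^(n+1)/(n+1):
  ∫_0^4 u(x)^2 dx = ∫_0^4 (9*x^4 - 12*x^3 + 22*x^2 - 12*x + 9) dx. Term by term:
    ∫_0^4 9*x^4 dx = 9216/5;  ∫_0^4 -12*x^3 dx = -768;  ∫_0^4 22*x^2 dx = 1408/3;
    ∫_0^4 -12*x dx = -96;  ∫_0^4 9 dx = 36.
  Sum: 9216/5 − 768 + 1408/3 − 96 + 36 = 22268/15.
  ∫_0^4 u'(x)^2 dx = ∫_0^4 (36*x^2 - 24*x + 4) dx. Term by term:
    ∫_0^4 36*x^2 dx = 768;  ∫_0^4 -24*x dx = -192;  ∫_0^4 4 dx = 16.
  Sum: 768 − 192 + 16 = 592.
Adding: ||u||_{H^1}^2 = 22268/15 + 592 = 31148/15.


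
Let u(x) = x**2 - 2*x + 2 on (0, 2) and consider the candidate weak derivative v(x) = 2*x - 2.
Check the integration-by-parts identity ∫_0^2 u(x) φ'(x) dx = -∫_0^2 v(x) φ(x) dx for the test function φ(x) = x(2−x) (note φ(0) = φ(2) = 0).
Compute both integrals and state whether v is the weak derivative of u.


LHS = 0, RHS = 0. Yes, v = u' weakly.

u(x) = x**2 - 2*x + 2, classical derivative u'(x) = 2*x - 2.
φ(x) = x(2−x), so φ'(x) = 2 - 2*x.
Note φ(0) = φ(2) = 0, so the boundary term u·φ vanishes.
LHS = ∫_0^2 u(x) φ'(x) dx = ∫_0^2 (-2*x^3 + 6*x^2 - 8*x + 4) dx. Term by term:
  ∫_0^2 -2*x^3 dx = -8;  ∫_0^2 6*x^2 dx = 16;  ∫_0^2 -8*x dx = -16;
  ∫_0^2 4 dx = 8.
Sum: -8 + 16 − 16 + 8 = 0.
So LHS = 0.
∫_0^2 v(x) φ(x) dx = ∫_0^2 (-2*x^3 + 6*x^2 - 4*x) dx. Term by term:
  ∫_0^2 -2*x^3 dx = -8;  ∫_0^2 6*x^2 dx = 16;  ∫_0^2 -4*x dx = -8.
Sum: -8 + 16 − 8 = 0.
So RHS = -∫_0^2 v(x) φ(x) dx = 0.
LHS = RHS, so the identity holds for this test φ.
Moreover u is smooth here and v(x) = u'(x) = 2*x - 2 pointwise, so the identity holds for every test function. Hence v is the weak derivative of u.


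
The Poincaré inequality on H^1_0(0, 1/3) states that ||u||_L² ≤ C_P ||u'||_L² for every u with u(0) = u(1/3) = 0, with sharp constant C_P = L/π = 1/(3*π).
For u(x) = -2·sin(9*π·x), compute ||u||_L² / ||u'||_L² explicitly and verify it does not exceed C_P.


||u||_L² / ||u'||_L² = 1/(9*π) < C_P = 1/(3*π).

u(x) = -2·sin(9*π·x), so u'(x) = -18*π*cos(9*π*x).
Writing u(x) = A·sin(kπx/L) with A = -2 and k = 3, use ∫_0^L sin²(kπx/L) dx = L/2 and ∫_0^L cos²(kπx/L) dx = L/2.
u² = 4·sin²(9*π·x) and (u')² = 324*π^2·cos²(9*π·x), and each of sin², cos² integrates to L/2 = 1/6 over (0, 1/3).
∫_0^1/3 u² dx = 2/3, so ||u||_L² = sqrt(6)/3.
∫_0^1/3 (u')² dx = 54*π^2, so ||u'||_L² = 3*sqrt(6)*π.
Ratio ||u||_L² / ||u'||_L² = 1/(9*π).
Sharp Poincaré constant on H^1_0(0, 1/3) is C_P = L/π = 1/(3*π), achieved by sin(3*π·x).
This is the k = 3 harmonic; the ratio L/(kπ) is strictly less than C_P = L/π, consistent with the sharp inequality ||u||_L² ≤ C_P ||u'||_L².


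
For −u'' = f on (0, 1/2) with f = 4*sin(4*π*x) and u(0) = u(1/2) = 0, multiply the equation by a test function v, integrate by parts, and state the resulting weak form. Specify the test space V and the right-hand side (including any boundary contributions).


V = H^1_0(0, 1/2) (so v(0) = v(1/2) = 0); weak form: ∫_0^1/2 u'v' dx = ∫_0^1/2 (4*sin(4*π*x)) v dx for all v ∈ V.

Multiply both sides by a test function v and integrate from 0 to 1/2:
  ∫_0^1/2 −u''(x) v(x) dx = ∫_0^1/2 f(x) v(x) dx.
Integrate the LHS by parts once:
  ∫_0^1/2 −u'' v dx = −[u'(x) v(x)]_0^1/2 + ∫_0^1/2 u'(x) v'(x) dx.
Thus ∫_0^1/2 u'(x) v'(x) dx = ∫_0^1/2 f(x) v(x) dx + [u'(x) v(x)]_0^1/2.
Choose V so that boundary terms are either known or forced to vanish.
u is Dirichlet: u(0) = u(1/2) = 0. Let V = H^1_0(0, 1/2); then v(0) = v(1/2) = 0, and [u' v]_0^1/2 = 0.
Weak formulation: find u (satisfying any essential BC) such that ∫_0^1/2 u'(x) v'(x) dx = ∫_0^1/2 f v dx for all v ∈ V.
Substituting f(x) = 4*sin(4*π*x), the right-hand side is ∫_0^1/2 (4*sin(4*π*x)) v dx.


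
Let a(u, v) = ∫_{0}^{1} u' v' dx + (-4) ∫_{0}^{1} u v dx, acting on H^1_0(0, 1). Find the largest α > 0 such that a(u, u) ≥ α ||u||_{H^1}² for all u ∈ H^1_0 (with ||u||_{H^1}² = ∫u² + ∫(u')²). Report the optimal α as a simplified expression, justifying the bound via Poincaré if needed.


α = (-4 + π^2)/(1 + π^2)

Coercivity of a(·,·) on H^1_0(0, 1) means a(u, u) ≥ α ||u||_{H^1}² for every u ∈ H^1_0.
The interval has length L = 1, and Poincaré/coercivity depend only on L. Here a(u, u) = ∫(u')² + (-4)·∫u².
Here c = -4 < 0 with |c| < (π/L)² = π^2, so coercivity still holds. The condition a(u,u) ≥ α||u||_{H^1}² reads (1−α)∫(u')² ≥ (α−c)∫u². Any admissible α is ≤ 1 (rapidly oscillating u have ∫u²/∫(u')² → 0), and α = 1 would force 0 ≥ (1−c)∫u², impossible since c < 1; so 1−α > 0. By the sharp Poincaré inequality on H^1_0 of an interval of length L, ∫(u')² ≥ (π/L)²∫u² with equality for the first sine mode sin(π(x−x₀)/L) (x₀ the left endpoint), so the inequality holds for all u iff (1−α)(π/L)² ≥ α − c, i.e. α ≤ ((π/L)² + c)/((π/L)² + 1) = (1 + c(L/π)²)/(1 + (L/π)²). (Direct route, valid since c ≤ 0: Poincaré gives c∫u² ≥ c(L/π)²∫(u')², so a(u,u) ≥ (1 + c(L/π)²)∫(u')², while ||u||_{H^1}² ≤ (1 + (L/π)²)∫(u')²; dividing yields the same α.) With (π/L)² = π^2 and c = -4, the largest admissible constant is α = ((π/L)² + c)/((π/L)² + 1).
Simplifying, α = (-4 + π^2)/(1 + π^2).
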